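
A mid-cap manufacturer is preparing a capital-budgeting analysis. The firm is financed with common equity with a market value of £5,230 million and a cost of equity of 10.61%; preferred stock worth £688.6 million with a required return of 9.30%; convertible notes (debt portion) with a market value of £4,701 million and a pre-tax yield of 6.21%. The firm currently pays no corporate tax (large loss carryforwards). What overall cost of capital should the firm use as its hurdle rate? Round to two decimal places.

Total capital V = 5230 + 688.6 + 4701 = 10619.6.
Equity: weight = 5230/10619.6 = 0.4925; cost = 10.61%.
Preferred: weight = 688.6/10619.6 = 0.0648; cost = 9.3%.
Convertible notes (debt portion): weight = 4701/10619.6 = 0.4427; after-tax cost = 6.21% × (1 − 0%) = 6.2100%.
WACC = 0.4925 × 10.6100% + 0.0648 × 9.3000% + 0.4427 × 6.2100% = 8.5773%.

8.58%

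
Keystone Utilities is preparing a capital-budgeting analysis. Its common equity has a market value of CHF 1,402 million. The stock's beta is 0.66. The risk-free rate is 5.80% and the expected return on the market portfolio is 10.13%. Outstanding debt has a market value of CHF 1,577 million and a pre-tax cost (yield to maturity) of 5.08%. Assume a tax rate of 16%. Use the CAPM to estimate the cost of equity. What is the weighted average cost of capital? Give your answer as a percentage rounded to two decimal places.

6.33%

Market risk premium = 10.13% − 5.8% = 4.33%.
Cost of equity via CAPM: Re = 5.8% + 0.66 × 4.33% = 8.6578%.
Total capital V = 1402 + 1577 = 2979.
Equity: weight = 1402/2979 = 0.4706; cost = 8.6578%.
Debt: weight = 1577/2979 = 0.5294; after-tax cost = 5.08% × (1 − 16%) = 4.2672%.
WACC = 0.4706 × 8.6578% + 0.5294 × 4.2672% = 6.3335%.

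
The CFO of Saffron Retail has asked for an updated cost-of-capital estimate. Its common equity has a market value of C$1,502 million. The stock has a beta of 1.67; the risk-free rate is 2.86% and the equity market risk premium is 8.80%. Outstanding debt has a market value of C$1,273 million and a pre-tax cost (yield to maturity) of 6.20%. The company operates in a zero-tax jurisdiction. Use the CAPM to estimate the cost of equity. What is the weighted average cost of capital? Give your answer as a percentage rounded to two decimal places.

Cost of equity via CAPM: Re = 2.86% + 1.67 × 8.8% = 17.5560%.
Total capital V = 1502 + 1273 = 2775.
Equity: weight = 1502/2775 = 0.5413; cost = 17.556%.
Debt: weight = 1273/2775 = 0.4587; after-tax cost = 6.2% × (1 − 0%) = 6.2000%.
WACC = 0.5413 × 17.5560% + 0.4587 × 6.2000% = 12.3466%.

12.35%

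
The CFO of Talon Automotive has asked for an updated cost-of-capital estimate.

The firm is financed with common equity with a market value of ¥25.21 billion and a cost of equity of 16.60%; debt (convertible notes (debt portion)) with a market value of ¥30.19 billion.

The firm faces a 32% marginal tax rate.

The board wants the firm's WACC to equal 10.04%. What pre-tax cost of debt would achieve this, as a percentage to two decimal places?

6.71%

Total capital V = 25.21 + 30.19 = 55.4.
Equity weight = 25.21/55.4 = 0.4551.
Convertible notes (debt portion) weight = 30.19/55.4 = 0.5449.
Equity contribution = 0.4551 × 16.6% = 7.5539%.
Remaining for debt = 10.04% − 7.5539% = 2.4861%.
Rd × (1 − 32%) × 0.5449 = 2.4861%  ⇒  Rd = 6.7090%.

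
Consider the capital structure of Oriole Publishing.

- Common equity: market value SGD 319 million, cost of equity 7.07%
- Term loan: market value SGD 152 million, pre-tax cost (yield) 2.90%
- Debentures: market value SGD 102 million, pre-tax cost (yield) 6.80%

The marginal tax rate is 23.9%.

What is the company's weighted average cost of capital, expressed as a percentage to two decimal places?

5.44%

Total capital V = 319 + 152 + 102 = 573.
Equity: weight = 319/573 = 0.5567; cost = 7.07%.
Term loan: weight = 152/573 = 0.2653; after-tax cost = 2.9% × (1 − 23.9%) = 2.2069%.
Debentures: weight = 102/573 = 0.1780; after-tax cost = 6.8% × (1 − 23.9%) = 5.1748%.
WACC = 0.5567 × 7.0700% + 0.2653 × 2.2069% + 0.1780 × 5.1748% = 5.4426%.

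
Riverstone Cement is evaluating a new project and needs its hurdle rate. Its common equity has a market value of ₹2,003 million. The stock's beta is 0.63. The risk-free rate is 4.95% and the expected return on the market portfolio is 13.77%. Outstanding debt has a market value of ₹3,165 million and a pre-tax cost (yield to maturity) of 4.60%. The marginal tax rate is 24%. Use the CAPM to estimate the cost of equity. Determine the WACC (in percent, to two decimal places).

Market risk premium = 13.77% − 4.95% = 8.82%.
Cost of equity via CAPM: Re = 4.95% + 0.63 × 8.82% = 10.5066%.
Total capital V = 2003 + 3165 = 5168.
Equity: weight = 2003/5168 = 0.3876; cost = 10.5066%.
Debt: weight = 3165/5168 = 0.6124; after-tax cost = 4.6% × (1 − 24%) = 3.4960%.
WACC = 0.3876 × 10.5066% + 0.6124 × 3.4960% = 6.2132%.

6.21%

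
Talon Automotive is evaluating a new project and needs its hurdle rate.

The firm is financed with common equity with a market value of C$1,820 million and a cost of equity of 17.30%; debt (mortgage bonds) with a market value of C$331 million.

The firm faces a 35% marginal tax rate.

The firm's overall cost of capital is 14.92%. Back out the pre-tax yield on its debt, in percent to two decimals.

2.82%

Total capital V = 1820 + 331 = 2151.
Equity weight = 1820/2151 = 0.8461.
Mortgage bonds weight = 331/2151 = 0.1539.
Equity contribution = 0.8461 × 17.3% = 14.6378%.
Remaining for debt = 14.92% − 14.6378% = 0.2822%.
Rd × (1 − 35%) × 0.1539 = 0.2822%  ⇒  Rd = 2.8209%.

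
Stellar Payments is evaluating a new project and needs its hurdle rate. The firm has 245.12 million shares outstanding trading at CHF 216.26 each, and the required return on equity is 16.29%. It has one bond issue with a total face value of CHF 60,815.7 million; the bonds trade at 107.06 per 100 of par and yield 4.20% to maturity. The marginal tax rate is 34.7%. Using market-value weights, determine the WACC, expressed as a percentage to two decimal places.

Market value of equity E = 216.26 × 245.12m = 53009.6512m. Market value of debt D = 60815.7m × 107.06/100 = 65109.28842m.
Total capital V = 53009.6512 + 65109.28842 = 118118.93962.
Equity: weight = 53009.6512/118118.93962 = 0.4488; cost = 16.29%.
Bonds outstanding: weight = 65109.28842/118118.93962 = 0.5512; after-tax cost = 4.2% × (1 − 34.7%) = 2.7426%.
WACC = 0.4488 × 16.2900% + 0.5512 × 2.7426% = 8.8224%.

8.82%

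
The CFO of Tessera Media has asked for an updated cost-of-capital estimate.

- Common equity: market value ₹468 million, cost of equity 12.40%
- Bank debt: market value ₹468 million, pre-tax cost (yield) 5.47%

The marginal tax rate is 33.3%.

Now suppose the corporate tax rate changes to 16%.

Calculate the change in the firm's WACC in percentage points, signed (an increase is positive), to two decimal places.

Current WACC:
Total capital V = 468 + 468 = 936.
Equity: weight = 468/936 = 0.5000; cost = 12.4%.
Bank debt: weight = 468/936 = 0.5000; after-tax cost = 5.47% × (1 − 33.3%) = 3.6485%.
WACC = 0.5000 × 12.4000% + 0.5000 × 3.6485% = 8.0242%.
After the change:
Total capital V = 468 + 468 = 936.
Equity: weight = 468/936 = 0.5000; cost = 12.4%.
Bank debt: weight = 468/936 = 0.5000; after-tax cost = 5.47% × (1 − 16%) = 4.5948%.
WACC = 0.5000 × 12.4000% + 0.5000 × 4.5948% = 8.4974%.
Change in WACC = 8.4974% − 8.0242% = 0.4732 pp.

+0.47 pp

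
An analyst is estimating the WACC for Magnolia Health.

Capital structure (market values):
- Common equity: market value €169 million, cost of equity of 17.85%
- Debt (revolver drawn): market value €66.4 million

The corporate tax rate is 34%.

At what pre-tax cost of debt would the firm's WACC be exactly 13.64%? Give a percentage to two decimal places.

4.43%

Total capital V = 169 + 66.4 = 235.4.
Equity weight = 169/235.4 = 0.7179.
Revolver drawn weight = 66.4/235.4 = 0.2821.
Equity contribution = 0.7179 × 17.85% = 12.8150%.
Remaining for debt = 13.64% − 12.8150% = 0.8250%.
Rd × (1 − 34%) × 0.2821 = 0.8250%  ⇒  Rd = 4.4315%.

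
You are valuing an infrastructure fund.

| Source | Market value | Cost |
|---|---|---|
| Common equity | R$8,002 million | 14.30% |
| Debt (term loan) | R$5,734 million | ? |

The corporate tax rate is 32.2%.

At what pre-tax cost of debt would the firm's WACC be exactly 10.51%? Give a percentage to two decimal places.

Total capital V = 8002 + 5734 = 13736.
Equity weight = 8002/13736 = 0.5826.
Term loan weight = 5734/13736 = 0.4174.
Equity contribution = 0.5826 × 14.3% = 8.3306%.
Remaining for debt = 10.51% − 8.3306% = 2.1794%.
Rd × (1 − 32.2%) × 0.4174 = 2.1794%  ⇒  Rd = 7.7005%.

7.70%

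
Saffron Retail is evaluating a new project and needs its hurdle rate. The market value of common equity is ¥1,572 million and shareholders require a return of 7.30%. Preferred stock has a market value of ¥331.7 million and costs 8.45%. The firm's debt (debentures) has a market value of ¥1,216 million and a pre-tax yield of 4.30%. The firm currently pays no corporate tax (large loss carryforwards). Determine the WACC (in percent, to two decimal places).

Total capital V = 1572 + 331.7 + 1216 = 3119.7.
Equity: weight = 1572/3119.7 = 0.5039; cost = 7.3%.
Preferred: weight = 331.7/3119.7 = 0.1063; cost = 8.45%.
Debentures: weight = 1216/3119.7 = 0.3898; after-tax cost = 4.3% × (1 − 0%) = 4.3000%.
WACC = 0.5039 × 7.3000% + 0.1063 × 8.4500% + 0.3898 × 4.3000% = 6.2529%.

6.25%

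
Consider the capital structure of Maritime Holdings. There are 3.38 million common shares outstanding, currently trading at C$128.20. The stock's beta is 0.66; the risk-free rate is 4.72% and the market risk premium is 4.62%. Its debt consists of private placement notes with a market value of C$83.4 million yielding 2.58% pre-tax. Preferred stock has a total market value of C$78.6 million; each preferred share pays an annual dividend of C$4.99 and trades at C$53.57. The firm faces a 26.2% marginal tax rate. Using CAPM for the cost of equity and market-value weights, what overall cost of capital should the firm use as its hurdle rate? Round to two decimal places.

7.15%

Cost of equity via CAPM: Re = 4.72% + 0.66 × 4.62% = 7.7692%.
Cost of preferred: Rp = 4.99 / 53.57 = 9.3149%.
Market value of equity E = 128.2 × 3.38m = 433.316m.
Total capital V = 433.316 + 78.6 + 83.4 = 595.316.
Equity: weight = 433.316/595.316 = 0.7279; cost = 7.7692%.
Preferred: weight = 78.6/595.316 = 0.1320; cost = 9.3149%.
Private placement notes: weight = 83.4/595.316 = 0.1401; after-tax cost = 2.58% × (1 − 26.2%) = 1.9040%.
WACC = 0.7279 × 7.7692% + 0.1320 × 9.3149% + 0.1401 × 1.9040% = 7.1516%.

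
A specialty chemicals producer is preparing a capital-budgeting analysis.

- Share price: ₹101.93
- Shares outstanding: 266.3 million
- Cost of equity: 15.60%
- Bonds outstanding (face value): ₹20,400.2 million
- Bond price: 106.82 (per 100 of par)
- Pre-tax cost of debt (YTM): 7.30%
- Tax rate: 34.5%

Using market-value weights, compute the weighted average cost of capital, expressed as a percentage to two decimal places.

Market value of equity E = 101.93 × 266.3m = 27143.959m. Market value of debt D = 20400.2m × 106.82/100 = 21791.49364m.
Total capital V = 27143.959 + 21791.49364 = 48935.45264.
Equity: weight = 27143.959/48935.45264 = 0.5547; cost = 15.6%.
Bonds outstanding: weight = 21791.49364/48935.45264 = 0.4453; after-tax cost = 7.3% × (1 − 34.5%) = 4.7815%.
WACC = 0.5547 × 15.6000% + 0.4453 × 4.7815% = 10.7824%.

10.78%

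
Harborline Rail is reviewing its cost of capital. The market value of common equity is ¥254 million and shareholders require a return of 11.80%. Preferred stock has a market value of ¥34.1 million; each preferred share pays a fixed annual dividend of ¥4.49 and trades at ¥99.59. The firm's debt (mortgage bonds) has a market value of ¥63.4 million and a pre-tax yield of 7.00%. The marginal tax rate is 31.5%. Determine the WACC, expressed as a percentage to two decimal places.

9.83%

Cost of preferred: Rp = 4.49 / 99.59 = 4.5085%.
Total capital V = 254 + 34.1 + 63.4 = 351.5.
Equity: weight = 254/351.5 = 0.7226; cost = 11.8%.
Preferred: weight = 34.1/351.5 = 0.0970; cost = 4.5085%.
Mortgage bonds: weight = 63.4/351.5 = 0.1804; after-tax cost = 7% × (1 − 31.5%) = 4.7950%.
WACC = 0.7226 × 11.8000% + 0.0970 × 4.5085% + 0.1804 × 4.7950% = 9.8291%.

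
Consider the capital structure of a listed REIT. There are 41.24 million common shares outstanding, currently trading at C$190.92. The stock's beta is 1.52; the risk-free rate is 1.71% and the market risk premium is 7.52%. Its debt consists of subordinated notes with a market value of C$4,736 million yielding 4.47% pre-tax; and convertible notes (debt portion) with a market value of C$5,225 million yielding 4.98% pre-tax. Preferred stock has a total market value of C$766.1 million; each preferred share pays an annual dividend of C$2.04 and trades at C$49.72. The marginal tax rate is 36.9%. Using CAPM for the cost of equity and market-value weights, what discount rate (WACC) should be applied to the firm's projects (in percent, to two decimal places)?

7.33%

Cost of equity via CAPM: Re = 1.71% + 1.52 × 7.52% = 13.1404%.
Cost of preferred: Rp = 2.04 / 49.72 = 4.1030%.
Market value of equity E = 190.92 × 41.24m = 7873.5408m.
Total capital V = 7873.5408 + 766.1 + 4736 + 5225 = 18600.6408.
Equity: weight = 7873.5408/18600.6408 = 0.4233; cost = 13.1404%.
Preferred: weight = 766.1/18600.6408 = 0.0412; cost = 4.103%.
Subordinated notes: weight = 4736/18600.6408 = 0.2546; after-tax cost = 4.47% × (1 − 36.9%) = 2.8206%.
Convertible notes (debt portion): weight = 5225/18600.6408 = 0.2809; after-tax cost = 4.98% × (1 − 36.9%) = 3.1424%.
WACC = 0.4233 × 13.1404% + 0.0412 × 4.1030% + 0.2546 × 2.8206% + 0.2809 × 3.1424% = 7.3321%.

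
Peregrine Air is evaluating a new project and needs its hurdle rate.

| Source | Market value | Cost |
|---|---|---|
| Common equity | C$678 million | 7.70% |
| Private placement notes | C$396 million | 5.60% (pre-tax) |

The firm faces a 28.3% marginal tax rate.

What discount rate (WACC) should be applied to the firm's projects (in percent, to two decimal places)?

6.34%

Total capital V = 678 + 396 = 1074.
Equity: weight = 678/1074 = 0.6313; cost = 7.7%.
Private placement notes: weight = 396/1074 = 0.3687; after-tax cost = 5.6% × (1 − 28.3%) = 4.0152%.
WACC = 0.6313 × 7.7000% + 0.3687 × 4.0152% = 6.3414%.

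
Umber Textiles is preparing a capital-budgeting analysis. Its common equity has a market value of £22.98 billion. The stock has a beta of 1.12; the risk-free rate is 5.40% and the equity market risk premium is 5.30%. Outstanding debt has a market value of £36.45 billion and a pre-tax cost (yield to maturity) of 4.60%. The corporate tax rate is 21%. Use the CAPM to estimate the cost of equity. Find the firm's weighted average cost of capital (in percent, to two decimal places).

Cost of equity via CAPM: Re = 5.4% + 1.12 × 5.3% = 11.3360%.
Total capital V = 22.98 + 36.45 = 59.43.
Equity: weight = 22.98/59.43 = 0.3867; cost = 11.336%.
Debt: weight = 36.45/59.43 = 0.6133; after-tax cost = 4.6% × (1 − 21%) = 3.6340%.
WACC = 0.3867 × 11.3360% + 0.6133 × 3.6340% = 6.6122%.

6.61%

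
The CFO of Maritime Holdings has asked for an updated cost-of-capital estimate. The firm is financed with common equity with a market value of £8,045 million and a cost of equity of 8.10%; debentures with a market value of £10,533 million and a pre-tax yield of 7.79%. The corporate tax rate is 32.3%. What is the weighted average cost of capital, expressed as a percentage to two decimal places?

Total capital V = 8045 + 10533 = 18578.
Equity: weight = 8045/18578 = 0.4330; cost = 8.1%.
Debentures: weight = 10533/18578 = 0.5670; after-tax cost = 7.79% × (1 − 32.3%) = 5.2738%.
WACC = 0.4330 × 8.1000% + 0.5670 × 5.2738% = 6.4977%.

6.50%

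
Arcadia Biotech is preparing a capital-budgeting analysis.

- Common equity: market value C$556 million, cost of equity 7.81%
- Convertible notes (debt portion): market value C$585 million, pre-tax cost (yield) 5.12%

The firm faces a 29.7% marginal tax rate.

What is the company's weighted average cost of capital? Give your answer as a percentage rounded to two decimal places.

5.65%

Total capital V = 556 + 585 = 1141.
Equity: weight = 556/1141 = 0.4873; cost = 7.81%.
Convertible notes (debt portion): weight = 585/1141 = 0.5127; after-tax cost = 5.12% × (1 − 29.7%) = 3.5994%.
WACC = 0.4873 × 7.8100% + 0.5127 × 3.5994% = 5.6512%.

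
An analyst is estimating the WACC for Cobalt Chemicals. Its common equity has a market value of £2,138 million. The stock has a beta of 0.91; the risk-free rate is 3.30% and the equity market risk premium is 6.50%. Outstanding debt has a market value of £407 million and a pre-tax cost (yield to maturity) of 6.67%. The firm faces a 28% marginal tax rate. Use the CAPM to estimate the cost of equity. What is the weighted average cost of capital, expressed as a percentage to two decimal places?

8.51%

Cost of equity via CAPM: Re = 3.3% + 0.91 × 6.5% = 9.2150%.
Total capital V = 2138 + 407 = 2545.
Equity: weight = 2138/2545 = 0.8401; cost = 9.215%.
Debt: weight = 407/2545 = 0.1599; after-tax cost = 6.67% × (1 − 28%) = 4.8024%.
WACC = 0.8401 × 9.2150% + 0.1599 × 4.8024% = 8.5093%.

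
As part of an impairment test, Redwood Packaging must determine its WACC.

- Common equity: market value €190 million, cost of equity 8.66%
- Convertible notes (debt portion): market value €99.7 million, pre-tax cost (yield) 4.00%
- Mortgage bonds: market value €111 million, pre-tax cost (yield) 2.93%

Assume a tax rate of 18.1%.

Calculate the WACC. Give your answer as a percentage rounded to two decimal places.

5.59%

Total capital V = 190 + 99.7 + 111 = 400.7.
Equity: weight = 190/400.7 = 0.4742; cost = 8.66%.
Convertible notes (debt portion): weight = 99.7/400.7 = 0.2488; after-tax cost = 4% × (1 − 18.1%) = 3.2760%.
Mortgage bonds: weight = 111/400.7 = 0.2770; after-tax cost = 2.93% × (1 − 18.1%) = 2.3997%.
WACC = 0.4742 × 8.6600% + 0.2488 × 3.2760% + 0.2770 × 2.3997% = 5.5862%.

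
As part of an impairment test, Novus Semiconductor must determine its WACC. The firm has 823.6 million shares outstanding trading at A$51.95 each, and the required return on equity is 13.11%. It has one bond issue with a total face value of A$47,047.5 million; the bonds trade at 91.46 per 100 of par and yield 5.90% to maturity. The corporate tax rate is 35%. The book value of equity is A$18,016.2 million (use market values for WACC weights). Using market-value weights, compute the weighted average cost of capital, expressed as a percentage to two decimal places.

8.46%

Market value of equity E = 51.95 × 823.6m = 42786.02m. Market value of debt D = 47047.5m × 91.46/100 = 43029.6435m.
Total capital V = 42786.02 + 43029.6435 = 85815.6635.
Equity: weight = 42786.02/85815.6635 = 0.4986; cost = 13.11%.
Bonds outstanding: weight = 43029.6435/85815.6635 = 0.5014; after-tax cost = 5.9% × (1 − 35%) = 3.8350%.
WACC = 0.4986 × 13.1100% + 0.5014 × 3.8350% = 8.4593%.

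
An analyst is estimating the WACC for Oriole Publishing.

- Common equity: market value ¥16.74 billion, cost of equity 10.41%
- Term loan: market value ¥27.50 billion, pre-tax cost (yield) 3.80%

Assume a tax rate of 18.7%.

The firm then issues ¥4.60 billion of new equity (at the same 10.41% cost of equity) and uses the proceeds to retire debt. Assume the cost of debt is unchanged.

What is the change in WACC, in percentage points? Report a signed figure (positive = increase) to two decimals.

Current WACC:
Total capital V = 16.74 + 27.5 = 44.24.
Equity: weight = 16.74/44.24 = 0.3784; cost = 10.41%.
Term loan: weight = 27.5/44.24 = 0.6216; after-tax cost = 3.8% × (1 − 18.7%) = 3.0894%.
WACC = 0.3784 × 10.4100% + 0.6216 × 3.0894% = 5.8594%.
After the change:
Total capital V = 21.34 + 22.9 = 44.24.
Equity: weight = 21.34/44.24 = 0.4824; cost = 10.41%.
Term loan: weight = 22.9/44.24 = 0.5176; after-tax cost = 3.8% × (1 − 18.7%) = 3.0894%.
WACC = 0.4824 × 10.4100% + 0.5176 × 3.0894% = 6.6206%.
Change in WACC = 6.6206% − 5.8594% = 0.7612 pp.

+0.76 pp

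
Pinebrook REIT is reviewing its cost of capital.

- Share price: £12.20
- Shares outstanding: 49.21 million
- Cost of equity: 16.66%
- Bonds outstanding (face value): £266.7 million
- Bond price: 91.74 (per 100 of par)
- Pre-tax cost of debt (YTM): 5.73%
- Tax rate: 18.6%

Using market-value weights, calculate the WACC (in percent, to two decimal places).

Market value of equity E = 12.2 × 49.21m = 600.362m. Market value of debt D = 266.7m × 91.74/100 = 244.67058m.
Total capital V = 600.362 + 244.67058 = 845.03258.
Equity: weight = 600.362/845.03258 = 0.7105; cost = 16.66%.
Bonds outstanding: weight = 244.67058/845.03258 = 0.2895; after-tax cost = 5.73% × (1 − 18.6%) = 4.6642%.
WACC = 0.7105 × 16.6600% + 0.2895 × 4.6642% = 13.1867%.

13.19%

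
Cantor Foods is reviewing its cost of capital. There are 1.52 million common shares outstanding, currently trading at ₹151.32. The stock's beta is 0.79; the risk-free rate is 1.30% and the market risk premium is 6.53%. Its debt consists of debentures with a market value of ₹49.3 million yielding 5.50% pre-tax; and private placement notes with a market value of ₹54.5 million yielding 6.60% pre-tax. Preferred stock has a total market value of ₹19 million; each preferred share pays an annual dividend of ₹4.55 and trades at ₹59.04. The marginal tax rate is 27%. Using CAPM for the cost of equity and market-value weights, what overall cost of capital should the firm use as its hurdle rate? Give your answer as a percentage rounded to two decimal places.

5.93%

Cost of equity via CAPM: Re = 1.3% + 0.79 × 6.53% = 6.4587%.
Cost of preferred: Rp = 4.55 / 59.04 = 7.7066%.
Market value of equity E = 151.32 × 1.52m = 230.0064m.
Total capital V = 230.0064 + 19 + 49.3 + 54.5 = 352.8064.
Equity: weight = 230.0064/352.8064 = 0.6519; cost = 6.4587%.
Preferred: weight = 19/352.8064 = 0.0539; cost = 7.7066%.
Debentures: weight = 49.3/352.8064 = 0.1397; after-tax cost = 5.5% × (1 − 27%) = 4.0150%.
Private placement notes: weight = 54.5/352.8064 = 0.1545; after-tax cost = 6.6% × (1 − 27%) = 4.8180%.
WACC = 0.6519 × 6.4587% + 0.0539 × 7.7066% + 0.1397 × 4.0150% + 0.1545 × 4.8180% = 5.9310%.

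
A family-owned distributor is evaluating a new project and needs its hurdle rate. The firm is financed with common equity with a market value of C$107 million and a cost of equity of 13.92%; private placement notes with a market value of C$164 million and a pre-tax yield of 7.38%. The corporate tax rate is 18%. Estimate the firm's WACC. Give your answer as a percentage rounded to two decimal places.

9.16%

Total capital V = 107 + 164 = 271.
Equity: weight = 107/271 = 0.3948; cost = 13.92%.
Private placement notes: weight = 164/271 = 0.6052; after-tax cost = 7.38% × (1 − 18%) = 6.0516%.
WACC = 0.3948 × 13.9200% + 0.6052 × 6.0516% = 9.1583%.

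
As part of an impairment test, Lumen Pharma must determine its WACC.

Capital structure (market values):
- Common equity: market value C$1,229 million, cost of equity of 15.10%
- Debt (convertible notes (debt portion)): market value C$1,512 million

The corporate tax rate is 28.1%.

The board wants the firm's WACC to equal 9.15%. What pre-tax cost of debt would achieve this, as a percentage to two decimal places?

Total capital V = 1229 + 1512 = 2741.
Equity weight = 1229/2741 = 0.4484.
Convertible notes (debt portion) weight = 1512/2741 = 0.5516.
Equity contribution = 0.4484 × 15.1% = 6.7705%.
Remaining for debt = 9.15% − 6.7705% = 2.3795%.
Rd × (1 − 28.1%) × 0.5516 = 2.3795%  ⇒  Rd = 5.9995%.

6.00%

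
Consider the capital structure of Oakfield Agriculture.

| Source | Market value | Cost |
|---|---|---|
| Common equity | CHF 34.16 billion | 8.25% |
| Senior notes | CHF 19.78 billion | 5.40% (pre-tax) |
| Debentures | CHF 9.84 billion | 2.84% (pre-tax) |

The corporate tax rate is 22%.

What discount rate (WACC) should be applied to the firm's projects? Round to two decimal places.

6.07%

Total capital V = 34.16 + 19.78 + 9.84 = 63.78.
Equity: weight = 34.16/63.78 = 0.5356; cost = 8.25%.
Senior notes: weight = 19.78/63.78 = 0.3101; after-tax cost = 5.4% × (1 − 22%) = 4.2120%.
Debentures: weight = 9.84/63.78 = 0.1543; after-tax cost = 2.84% × (1 − 22%) = 2.2152%.
WACC = 0.5356 × 8.2500% + 0.3101 × 4.2120% + 0.1543 × 2.2152% = 6.0666%.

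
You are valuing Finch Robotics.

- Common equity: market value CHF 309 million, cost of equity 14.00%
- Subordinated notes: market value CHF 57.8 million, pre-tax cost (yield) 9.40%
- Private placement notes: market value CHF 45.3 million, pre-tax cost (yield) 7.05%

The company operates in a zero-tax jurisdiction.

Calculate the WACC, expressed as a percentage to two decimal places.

12.59%

Total capital V = 309 + 57.8 + 45.3 = 412.1.
Equity: weight = 309/412.1 = 0.7498; cost = 14%.
Subordinated notes: weight = 57.8/412.1 = 0.1403; after-tax cost = 9.4% × (1 − 0%) = 9.4000%.
Private placement notes: weight = 45.3/412.1 = 0.1099; after-tax cost = 7.05% × (1 − 0%) = 7.0500%.
WACC = 0.7498 × 14.0000% + 0.1403 × 9.4000% + 0.1099 × 7.0500% = 12.5908%.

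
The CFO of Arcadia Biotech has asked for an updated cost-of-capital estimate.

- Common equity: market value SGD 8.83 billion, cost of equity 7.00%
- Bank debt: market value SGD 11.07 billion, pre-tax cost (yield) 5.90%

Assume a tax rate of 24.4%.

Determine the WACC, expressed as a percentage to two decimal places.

Total capital V = 8.83 + 11.07 = 19.9.
Equity: weight = 8.83/19.9 = 0.4437; cost = 7%.
Bank debt: weight = 11.07/19.9 = 0.5563; after-tax cost = 5.9% × (1 − 24.4%) = 4.4604%.
WACC = 0.4437 × 7.0000% + 0.5563 × 4.4604% = 5.5873%.

5.59%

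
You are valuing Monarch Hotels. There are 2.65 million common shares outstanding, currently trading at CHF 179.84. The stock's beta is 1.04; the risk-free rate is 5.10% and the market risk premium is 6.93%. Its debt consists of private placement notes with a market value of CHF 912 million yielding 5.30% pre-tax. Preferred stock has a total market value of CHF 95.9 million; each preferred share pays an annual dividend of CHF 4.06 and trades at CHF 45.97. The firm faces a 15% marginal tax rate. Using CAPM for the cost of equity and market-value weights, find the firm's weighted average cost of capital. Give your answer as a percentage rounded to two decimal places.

7.29%

Cost of equity via CAPM: Re = 5.1% + 1.04 × 6.93% = 12.3072%.
Cost of preferred: Rp = 4.06 / 45.97 = 8.8318%.
Market value of equity E = 179.84 × 2.65m = 476.576m.
Total capital V = 476.576 + 95.9 + 912 = 1484.476.
Equity: weight = 476.576/1484.476 = 0.3210; cost = 12.3072%.
Preferred: weight = 95.9/1484.476 = 0.0646; cost = 8.8318%.
Private placement notes: weight = 912/1484.476 = 0.6144; after-tax cost = 5.3% × (1 − 15%) = 4.5050%.
WACC = 0.3210 × 12.3072% + 0.0646 × 8.8318% + 0.6144 × 4.5050% = 7.2893%.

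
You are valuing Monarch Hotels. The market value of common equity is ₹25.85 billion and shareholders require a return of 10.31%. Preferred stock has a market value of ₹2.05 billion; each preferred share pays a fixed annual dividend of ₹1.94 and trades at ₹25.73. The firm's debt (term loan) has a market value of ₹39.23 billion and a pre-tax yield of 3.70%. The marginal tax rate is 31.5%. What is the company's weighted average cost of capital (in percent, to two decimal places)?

Cost of preferred: Rp = 1.94 / 25.73 = 7.5398%.
Total capital V = 25.85 + 2.05 + 39.23 = 67.13.
Equity: weight = 25.85/67.13 = 0.3851; cost = 10.31%.
Preferred: weight = 2.05/67.13 = 0.0305; cost = 7.5398%.
Term loan: weight = 39.23/67.13 = 0.5844; after-tax cost = 3.7% × (1 − 31.5%) = 2.5345%.
WACC = 0.3851 × 10.3100% + 0.0305 × 7.5398% + 0.5844 × 2.5345% = 5.6815%.

5.68%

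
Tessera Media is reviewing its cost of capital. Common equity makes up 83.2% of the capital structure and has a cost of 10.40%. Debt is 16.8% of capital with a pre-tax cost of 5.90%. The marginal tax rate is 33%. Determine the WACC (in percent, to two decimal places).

After-tax cost of debt = 5.9% × (1 − 33%) = 3.9530%.
WACC = 0.832 × 10.4000% + 0.168 × 3.9530% = 9.3169%.

9.32%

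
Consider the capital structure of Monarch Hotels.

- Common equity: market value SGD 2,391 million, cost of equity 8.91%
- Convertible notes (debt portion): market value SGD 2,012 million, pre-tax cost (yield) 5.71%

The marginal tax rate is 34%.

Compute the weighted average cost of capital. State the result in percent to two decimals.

Total capital V = 2391 + 2012 = 4403.
Equity: weight = 2391/4403 = 0.5430; cost = 8.91%.
Convertible notes (debt portion): weight = 2012/4403 = 0.4570; after-tax cost = 5.71% × (1 − 34%) = 3.7686%.
WACC = 0.5430 × 8.9100% + 0.4570 × 3.7686% = 6.5606%.

6.56%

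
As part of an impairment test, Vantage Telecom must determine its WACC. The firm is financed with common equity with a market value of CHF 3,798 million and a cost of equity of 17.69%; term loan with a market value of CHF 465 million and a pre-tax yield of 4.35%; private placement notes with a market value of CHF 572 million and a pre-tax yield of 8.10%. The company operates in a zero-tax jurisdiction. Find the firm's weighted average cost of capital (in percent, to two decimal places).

Total capital V = 3798 + 465 + 572 = 4835.
Equity: weight = 3798/4835 = 0.7855; cost = 17.69%.
Term loan: weight = 465/4835 = 0.0962; after-tax cost = 4.35% × (1 − 0%) = 4.3500%.
Private placement notes: weight = 572/4835 = 0.1183; after-tax cost = 8.1% × (1 − 0%) = 8.1000%.
WACC = 0.7855 × 17.6900% + 0.0962 × 4.3500% + 0.1183 × 8.1000% = 15.2725%.

15.27%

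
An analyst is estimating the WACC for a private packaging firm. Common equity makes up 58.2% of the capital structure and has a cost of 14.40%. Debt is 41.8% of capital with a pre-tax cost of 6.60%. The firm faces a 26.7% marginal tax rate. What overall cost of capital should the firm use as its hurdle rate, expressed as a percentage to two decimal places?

10.40%

After-tax cost of debt = 6.6% × (1 − 26.7%) = 4.8378%.
WACC = 0.582 × 14.4000% + 0.418 × 4.8378% = 10.4030%.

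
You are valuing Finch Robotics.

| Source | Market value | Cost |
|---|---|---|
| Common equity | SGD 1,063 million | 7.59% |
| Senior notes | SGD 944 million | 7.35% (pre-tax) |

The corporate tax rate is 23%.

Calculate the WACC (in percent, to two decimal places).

6.68%

Total capital V = 1063 + 944 = 2007.
Equity: weight = 1063/2007 = 0.5296; cost = 7.59%.
Senior notes: weight = 944/2007 = 0.4704; after-tax cost = 7.35% × (1 − 23%) = 5.6595%.
WACC = 0.5296 × 7.5900% + 0.4704 × 5.6595% = 6.6820%.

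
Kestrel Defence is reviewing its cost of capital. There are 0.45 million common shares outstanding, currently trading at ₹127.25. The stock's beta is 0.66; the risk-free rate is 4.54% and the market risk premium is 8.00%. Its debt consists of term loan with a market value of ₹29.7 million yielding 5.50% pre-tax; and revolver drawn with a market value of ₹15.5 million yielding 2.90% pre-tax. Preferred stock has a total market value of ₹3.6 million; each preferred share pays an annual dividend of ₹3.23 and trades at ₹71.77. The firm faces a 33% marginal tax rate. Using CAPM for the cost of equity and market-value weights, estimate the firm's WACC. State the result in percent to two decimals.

6.77%

Cost of equity via CAPM: Re = 4.54% + 0.66 × 8.0% = 9.8200%.
Cost of preferred: Rp = 3.23 / 71.77 = 4.5005%.
Market value of equity E = 127.25 × 0.45m = 57.2625m.
Total capital V = 57.2625 + 3.6 + 29.7 + 15.5 = 106.0625.
Equity: weight = 57.2625/106.0625 = 0.5399; cost = 9.82%.
Preferred: weight = 3.6/106.0625 = 0.0339; cost = 4.5005%.
Term loan: weight = 29.7/106.0625 = 0.2800; after-tax cost = 5.5% × (1 − 33%) = 3.6850%.
Revolver drawn: weight = 15.5/106.0625 = 0.1461; after-tax cost = 2.9% × (1 − 33%) = 1.9430%.
WACC = 0.5399 × 9.8200% + 0.0339 × 4.5005% + 0.2800 × 3.6850% + 0.1461 × 1.9430% = 6.7704%.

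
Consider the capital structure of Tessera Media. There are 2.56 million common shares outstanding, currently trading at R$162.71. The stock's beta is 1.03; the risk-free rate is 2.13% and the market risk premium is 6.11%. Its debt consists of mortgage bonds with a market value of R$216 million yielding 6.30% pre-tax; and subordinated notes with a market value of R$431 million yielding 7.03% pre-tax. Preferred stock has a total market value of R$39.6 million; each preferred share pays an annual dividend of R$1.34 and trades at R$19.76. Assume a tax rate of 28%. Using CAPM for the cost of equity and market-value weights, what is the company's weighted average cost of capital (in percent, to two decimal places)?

6.29%

Cost of equity via CAPM: Re = 2.13% + 1.03 × 6.11% = 8.4233%.
Cost of preferred: Rp = 1.34 / 19.76 = 6.7814%.
Market value of equity E = 162.71 × 2.56m = 416.5376m.
Total capital V = 416.5376 + 39.6 + 216 + 431 = 1103.1376.
Equity: weight = 416.5376/1103.1376 = 0.3776; cost = 8.4233%.
Preferred: weight = 39.6/1103.1376 = 0.0359; cost = 6.7814%.
Mortgage bonds: weight = 216/1103.1376 = 0.1958; after-tax cost = 6.3% × (1 − 28%) = 4.5360%.
Subordinated notes: weight = 431/1103.1376 = 0.3907; after-tax cost = 7.03% × (1 − 28%) = 5.0616%.
WACC = 0.3776 × 8.4233% + 0.0359 × 6.7814% + 0.1958 × 4.5360% + 0.3907 × 5.0616% = 6.2898%.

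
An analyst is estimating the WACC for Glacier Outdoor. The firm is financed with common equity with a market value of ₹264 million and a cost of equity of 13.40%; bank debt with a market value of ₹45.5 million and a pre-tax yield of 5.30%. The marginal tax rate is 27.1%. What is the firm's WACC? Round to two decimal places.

Total capital V = 264 + 45.5 = 309.5.
Equity: weight = 264/309.5 = 0.8530; cost = 13.4%.
Bank debt: weight = 45.5/309.5 = 0.1470; after-tax cost = 5.3% × (1 − 27.1%) = 3.8637%.
WACC = 0.8530 × 13.4000% + 0.1470 × 3.8637% = 11.9981%.

12.00%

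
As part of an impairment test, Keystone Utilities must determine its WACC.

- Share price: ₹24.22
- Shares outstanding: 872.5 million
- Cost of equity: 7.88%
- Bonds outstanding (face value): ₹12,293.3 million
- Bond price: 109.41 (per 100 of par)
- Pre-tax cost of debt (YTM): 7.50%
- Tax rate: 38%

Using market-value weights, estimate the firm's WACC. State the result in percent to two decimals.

Market value of equity E = 24.22 × 872.5m = 21131.95m. Market value of debt D = 12293.3m × 109.41/100 = 13450.09953m.
Total capital V = 21131.95 + 13450.09953 = 34582.04953.
Equity: weight = 21131.95/34582.04953 = 0.6111; cost = 7.88%.
Bonds outstanding: weight = 13450.09953/34582.04953 = 0.3889; after-tax cost = 7.5% × (1 − 38%) = 4.6500%.
WACC = 0.6111 × 7.8800% + 0.3889 × 4.6500% = 6.6237%.

6.62%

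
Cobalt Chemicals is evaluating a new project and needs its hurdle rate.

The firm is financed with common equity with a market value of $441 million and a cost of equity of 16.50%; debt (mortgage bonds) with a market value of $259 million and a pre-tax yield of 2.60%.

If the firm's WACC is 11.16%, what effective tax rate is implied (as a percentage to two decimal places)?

20.48%

Total capital V = 441 + 259 = 700.
Equity weight = 441/700 = 0.6300.
Mortgage bonds weight = 259/700 = 0.3700.
Equity contribution = 0.6300 × 16.5% = 10.3950%.
Debt contribution must be 11.16% − 10.3950% = 0.7650%.
0.3700 × 2.6% × (1 − T) = 0.7650%  ⇒  (1 − T) = 0.7952.
T = 20.4782%.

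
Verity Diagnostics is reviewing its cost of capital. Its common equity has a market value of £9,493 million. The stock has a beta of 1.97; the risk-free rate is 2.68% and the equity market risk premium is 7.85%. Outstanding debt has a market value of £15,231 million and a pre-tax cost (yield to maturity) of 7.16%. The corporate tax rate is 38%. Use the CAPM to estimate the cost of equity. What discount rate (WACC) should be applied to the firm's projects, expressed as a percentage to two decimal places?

Cost of equity via CAPM: Re = 2.68% + 1.97 × 7.85% = 18.1445%.
Total capital V = 9493 + 15231 = 24724.
Equity: weight = 9493/24724 = 0.3840; cost = 18.1445%.
Debt: weight = 15231/24724 = 0.6160; after-tax cost = 7.16% × (1 − 38%) = 4.4392%.
WACC = 0.3840 × 18.1445% + 0.6160 × 4.4392% = 9.7015%.

9.70%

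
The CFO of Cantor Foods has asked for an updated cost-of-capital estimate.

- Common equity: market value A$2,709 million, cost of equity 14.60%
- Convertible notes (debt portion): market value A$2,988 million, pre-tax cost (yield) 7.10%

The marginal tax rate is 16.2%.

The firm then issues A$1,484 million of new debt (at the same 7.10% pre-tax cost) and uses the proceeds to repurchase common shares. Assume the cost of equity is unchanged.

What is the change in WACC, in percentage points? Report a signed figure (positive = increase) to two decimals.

Current WACC:
Total capital V = 2709 + 2988 = 5697.
Equity: weight = 2709/5697 = 0.4755; cost = 14.6%.
Convertible notes (debt portion): weight = 2988/5697 = 0.5245; after-tax cost = 7.1% × (1 − 16.2%) = 5.9498%.
WACC = 0.4755 × 14.6000% + 0.5245 × 5.9498% = 10.0631%.
After the change:
Total capital V = 1225 + 4472 = 5697.
Equity: weight = 1225/5697 = 0.2150; cost = 14.6%.
Convertible notes (debt portion): weight = 4472/5697 = 0.7850; after-tax cost = 7.1% × (1 − 16.2%) = 5.9498%.
WACC = 0.2150 × 14.6000% + 0.7850 × 5.9498% = 7.8098%.
Change in WACC = 7.8098% − 10.0631% = -2.2533 pp.

-2.25 pp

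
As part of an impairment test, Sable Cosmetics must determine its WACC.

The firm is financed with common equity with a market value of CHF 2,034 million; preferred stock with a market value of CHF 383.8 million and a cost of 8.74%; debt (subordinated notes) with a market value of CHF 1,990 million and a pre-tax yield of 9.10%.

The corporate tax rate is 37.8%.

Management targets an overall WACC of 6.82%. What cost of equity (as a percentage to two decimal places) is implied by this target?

Total capital V = 2034 + 383.8 + 1990 = 4407.8.
Equity weight = 2034/4407.8 = 0.4615.
Preferred weight = 383.8/4407.8 = 0.0871.
Subordinated notes weight = 1990/4407.8 = 0.4515.
Debt contribution = 0.4515 × 9.1% × (1 − 37.8%) = 2.5554%.
Preferred contribution = 0.0871 × 8.74% = 0.7610%.
Required equity contribution = 6.82% − 3.3164% = 3.5036%.
Re = 3.5036% / 0.4615 = 7.5924%.

7.59%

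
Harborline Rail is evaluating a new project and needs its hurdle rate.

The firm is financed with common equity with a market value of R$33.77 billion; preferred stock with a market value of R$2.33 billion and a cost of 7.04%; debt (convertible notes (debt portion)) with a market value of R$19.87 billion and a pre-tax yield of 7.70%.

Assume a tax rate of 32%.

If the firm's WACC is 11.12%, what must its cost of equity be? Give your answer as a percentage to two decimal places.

Total capital V = 33.77 + 2.33 + 19.87 = 55.97.
Equity weight = 33.77/55.97 = 0.6034.
Preferred weight = 2.33/55.97 = 0.0416.
Convertible notes (debt portion) weight = 19.87/55.97 = 0.3550.
Debt contribution = 0.3550 × 7.7% × (1 − 32%) = 1.8588%.
Preferred contribution = 0.0416 × 7.04% = 0.2931%.
Required equity contribution = 11.12% − 2.1519% = 8.9681%.
Re = 8.9681% / 0.6034 = 14.8636%.

14.86%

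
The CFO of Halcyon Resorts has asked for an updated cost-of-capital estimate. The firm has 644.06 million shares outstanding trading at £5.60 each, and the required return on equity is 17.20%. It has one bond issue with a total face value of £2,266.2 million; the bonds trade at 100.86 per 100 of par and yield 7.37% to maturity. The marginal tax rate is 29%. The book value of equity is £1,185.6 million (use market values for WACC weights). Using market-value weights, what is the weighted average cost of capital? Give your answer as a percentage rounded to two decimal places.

12.56%

Market value of equity E = 5.6 × 644.06m = 3606.736m. Market value of debt D = 2266.2m × 100.86/100 = 2285.68932m.
Total capital V = 3606.736 + 2285.68932 = 5892.42532.
Equity: weight = 3606.736/5892.42532 = 0.6121; cost = 17.2%.
Bonds outstanding: weight = 2285.68932/5892.42532 = 0.3879; after-tax cost = 7.37% × (1 − 29%) = 5.2327%.
WACC = 0.6121 × 17.2000% + 0.3879 × 5.2327% = 12.5578%.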